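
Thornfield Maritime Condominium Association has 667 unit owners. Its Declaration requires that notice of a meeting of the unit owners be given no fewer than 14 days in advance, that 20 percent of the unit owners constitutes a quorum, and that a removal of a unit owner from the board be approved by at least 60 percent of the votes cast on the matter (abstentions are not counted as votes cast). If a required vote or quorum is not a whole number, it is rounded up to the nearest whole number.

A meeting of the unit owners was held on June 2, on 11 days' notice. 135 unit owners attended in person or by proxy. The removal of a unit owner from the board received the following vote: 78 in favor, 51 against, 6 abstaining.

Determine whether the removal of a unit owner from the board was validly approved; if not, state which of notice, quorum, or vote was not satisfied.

Notice: 11 days given; 14 required. Not satisfied.
Quorum: 20% of 667 = 133.40, rounded up to 134; 135 present. Satisfied.
Vote: requires three-fifths of the votes cast (135 − 6 abstaining = 129); 3/5 of 129 = 77.40, rounded up to 78, so 78 needed; 78 in favor. Satisfied.

Invalid — notice requirement not satisfied.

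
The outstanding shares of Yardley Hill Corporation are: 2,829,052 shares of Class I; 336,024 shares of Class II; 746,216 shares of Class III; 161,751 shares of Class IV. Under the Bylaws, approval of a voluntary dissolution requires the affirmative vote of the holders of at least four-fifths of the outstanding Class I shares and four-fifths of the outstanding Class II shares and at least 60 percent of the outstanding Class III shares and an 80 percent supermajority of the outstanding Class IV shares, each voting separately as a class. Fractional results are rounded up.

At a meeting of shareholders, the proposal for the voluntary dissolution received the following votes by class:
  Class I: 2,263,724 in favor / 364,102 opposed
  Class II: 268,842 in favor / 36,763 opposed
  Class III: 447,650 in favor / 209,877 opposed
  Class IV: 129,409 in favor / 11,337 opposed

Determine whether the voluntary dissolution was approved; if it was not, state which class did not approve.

Not approved — the Class III shares did not give the required vote.

Class I: 4/5 of 2829052 = 2263241.60, rounded up to 2263242; 2,263,242 required, 2,263,724 in favor — approved.
Class II: 4/5 of 336024 = 268819.20, rounded up to 268820; 268,820 required, 268,842 in favor — approved.
Class III: 3/5 of 746216 = 447729.60, rounded up to 447730; 447,730 required, 447,650 in favor — not approved.
Class IV: 4/5 of 161751 = 129400.80, rounded up to 129401; 129,401 required, 129,409 in favor — approved.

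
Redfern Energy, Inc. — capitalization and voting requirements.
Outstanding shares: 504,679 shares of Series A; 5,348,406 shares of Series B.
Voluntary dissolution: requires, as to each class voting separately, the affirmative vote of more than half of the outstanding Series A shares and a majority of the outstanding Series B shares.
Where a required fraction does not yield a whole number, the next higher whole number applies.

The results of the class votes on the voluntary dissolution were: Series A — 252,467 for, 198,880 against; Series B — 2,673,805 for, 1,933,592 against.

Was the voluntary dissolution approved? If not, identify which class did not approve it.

Series A: a majority of 504679 is 252340; 252,340 required, 252,467 in favor — approved.
Series B: a majority of 5348406 is 2674204; 2,674,204 required, 2,673,805 in favor — not approved.

Not approved — the Series B shares did not give the required vote.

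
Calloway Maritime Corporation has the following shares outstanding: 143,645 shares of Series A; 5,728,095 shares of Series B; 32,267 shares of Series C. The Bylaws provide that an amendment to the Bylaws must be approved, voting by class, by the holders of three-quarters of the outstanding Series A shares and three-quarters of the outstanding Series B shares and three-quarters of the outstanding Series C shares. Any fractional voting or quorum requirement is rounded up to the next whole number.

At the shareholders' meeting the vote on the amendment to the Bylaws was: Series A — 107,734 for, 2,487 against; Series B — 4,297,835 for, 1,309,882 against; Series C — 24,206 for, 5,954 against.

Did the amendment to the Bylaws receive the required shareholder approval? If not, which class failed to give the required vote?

Approved — every class gave the required vote.

Series A: 3/4 of 143645 = 107733.75, rounded up to 107734; 107,734 required, 107,734 in favor — approved.
Series B: 3/4 of 5728095 = 4296071.25, rounded up to 4296072; 4,296,072 required, 4,297,835 in favor — approved.
Series C: 3/4 of 32267 = 24200.25, rounded up to 24201; 24,201 required, 24,206 in favor — approved.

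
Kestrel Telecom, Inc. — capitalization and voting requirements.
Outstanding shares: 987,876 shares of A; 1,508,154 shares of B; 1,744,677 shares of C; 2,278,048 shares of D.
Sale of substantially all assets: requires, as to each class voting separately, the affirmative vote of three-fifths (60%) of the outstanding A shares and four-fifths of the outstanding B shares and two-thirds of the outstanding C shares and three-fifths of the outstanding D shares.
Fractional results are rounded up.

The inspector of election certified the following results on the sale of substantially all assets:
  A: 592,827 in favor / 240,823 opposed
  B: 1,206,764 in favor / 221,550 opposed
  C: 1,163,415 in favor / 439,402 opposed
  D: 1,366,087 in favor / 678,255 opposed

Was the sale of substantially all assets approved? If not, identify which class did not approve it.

Not approved — the D shares did not give the required vote.

A: 3/5 of 987876 = 592725.60, rounded up to 592726; 592,726 required, 592,827 in favor — approved.
B: 4/5 of 1508154 = 1206523.20, rounded up to 1206524; 1,206,524 required, 1,206,764 in favor — approved.
C: 2/3 of 1744677 = 1163118; 1,163,118 required, 1,163,415 in favor — approved.
D: 3/5 of 2278048 = 1366828.80, rounded up to 1366829; 1,366,829 required, 1,366,087 in favor — not approved.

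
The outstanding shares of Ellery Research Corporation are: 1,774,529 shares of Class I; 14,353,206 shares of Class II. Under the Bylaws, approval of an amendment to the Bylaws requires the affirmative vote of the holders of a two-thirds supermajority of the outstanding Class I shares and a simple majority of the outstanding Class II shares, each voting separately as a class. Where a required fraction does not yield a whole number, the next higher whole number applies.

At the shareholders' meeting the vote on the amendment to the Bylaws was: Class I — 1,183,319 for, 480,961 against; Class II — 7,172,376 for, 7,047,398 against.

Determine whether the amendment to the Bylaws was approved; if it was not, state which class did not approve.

Class I: 2/3 of 1774529 = 1183019.33, rounded up to 1183020; 1,183,020 required, 1,183,319 in favor — approved.
Class II: a majority of 14353206 is 7176604; 7,176,604 required, 7,172,376 in favor — not approved.

Not approved — the Class II shares did not give the required vote.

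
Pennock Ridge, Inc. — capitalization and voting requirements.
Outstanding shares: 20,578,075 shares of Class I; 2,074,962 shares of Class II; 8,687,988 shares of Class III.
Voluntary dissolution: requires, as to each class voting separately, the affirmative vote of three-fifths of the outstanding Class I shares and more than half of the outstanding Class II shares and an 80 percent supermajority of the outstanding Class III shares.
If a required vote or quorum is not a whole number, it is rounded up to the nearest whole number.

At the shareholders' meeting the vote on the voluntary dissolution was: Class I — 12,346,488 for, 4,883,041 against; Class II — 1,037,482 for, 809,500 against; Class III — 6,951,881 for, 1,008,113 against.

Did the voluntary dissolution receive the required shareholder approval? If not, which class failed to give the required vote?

Class I: 3/5 of 20578075 = 12346845; 12,346,845 required, 12,346,488 in favor — not approved.
Class II: a majority of 2074962 is 1037482; 1,037,482 required, 1,037,482 in favor — approved.
Class III: 4/5 of 8687988 = 6950390.40, rounded up to 6950391; 6,950,391 required, 6,951,881 in favor — approved.

Not approved — the Class I shares did not give the required vote.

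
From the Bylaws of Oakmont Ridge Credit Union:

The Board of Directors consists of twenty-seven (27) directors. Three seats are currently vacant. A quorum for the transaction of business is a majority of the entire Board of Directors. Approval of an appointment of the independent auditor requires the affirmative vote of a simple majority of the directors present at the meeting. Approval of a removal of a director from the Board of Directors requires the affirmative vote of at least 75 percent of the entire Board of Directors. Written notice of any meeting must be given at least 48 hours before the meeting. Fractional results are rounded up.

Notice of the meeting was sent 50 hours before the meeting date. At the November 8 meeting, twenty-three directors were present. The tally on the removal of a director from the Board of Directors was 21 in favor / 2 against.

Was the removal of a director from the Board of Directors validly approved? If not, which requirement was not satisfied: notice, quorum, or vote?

Valid — all requirements satisfied.

Notice: 50 hours given; 48 required (50 ≥ 48). Satisfied.
Quorum: 23 present; quorum is 14. Satisfied.
Vote: the removal of a director from the Board of Directors requires three-fourths of the entire Board of Directors (27). 3/4 of 27 = 20.25, rounded up to 21, so 21 affirmative votes are needed; 21 voted in favor. Satisfied.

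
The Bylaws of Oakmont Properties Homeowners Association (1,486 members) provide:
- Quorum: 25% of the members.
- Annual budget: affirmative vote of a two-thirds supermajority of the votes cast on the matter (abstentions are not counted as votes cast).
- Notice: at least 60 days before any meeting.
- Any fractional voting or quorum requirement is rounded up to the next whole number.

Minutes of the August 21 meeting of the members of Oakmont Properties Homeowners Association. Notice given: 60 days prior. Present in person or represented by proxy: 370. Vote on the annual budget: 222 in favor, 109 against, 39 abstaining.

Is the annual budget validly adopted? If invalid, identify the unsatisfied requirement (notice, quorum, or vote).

Invalid — quorum requirement not satisfied.

Notice: 60 days given; 60 required. Satisfied.
Quorum: 25% of 1,486 = 371.50, rounded up to 372; 370 present. Not satisfied.
Vote: requires two-thirds of the votes cast (370 − 39 abstaining = 331); 2/3 of 331 = 220.67, rounded up to 221, so 221 needed; 222 in favor. Satisfied.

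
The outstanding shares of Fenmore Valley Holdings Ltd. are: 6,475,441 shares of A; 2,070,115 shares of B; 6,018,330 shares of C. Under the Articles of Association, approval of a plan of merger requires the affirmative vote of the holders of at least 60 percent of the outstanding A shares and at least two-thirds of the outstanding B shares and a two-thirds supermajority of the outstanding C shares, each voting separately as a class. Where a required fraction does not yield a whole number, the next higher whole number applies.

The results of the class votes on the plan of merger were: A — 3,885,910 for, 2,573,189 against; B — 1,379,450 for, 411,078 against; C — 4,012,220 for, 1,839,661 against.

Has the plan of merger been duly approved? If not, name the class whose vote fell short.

A: 3/5 of 6475441 = 3885264.60, rounded up to 3885265; 3,885,265 required, 3,885,910 in favor — approved.
B: 2/3 of 2070115 = 1380076.67, rounded up to 1380077; 1,380,077 required, 1,379,450 in favor — not approved.
C: 2/3 of 6018330 = 4012220; 4,012,220 required, 4,012,220 in favor — approved.

Not approved — the B shares did not give the required vote.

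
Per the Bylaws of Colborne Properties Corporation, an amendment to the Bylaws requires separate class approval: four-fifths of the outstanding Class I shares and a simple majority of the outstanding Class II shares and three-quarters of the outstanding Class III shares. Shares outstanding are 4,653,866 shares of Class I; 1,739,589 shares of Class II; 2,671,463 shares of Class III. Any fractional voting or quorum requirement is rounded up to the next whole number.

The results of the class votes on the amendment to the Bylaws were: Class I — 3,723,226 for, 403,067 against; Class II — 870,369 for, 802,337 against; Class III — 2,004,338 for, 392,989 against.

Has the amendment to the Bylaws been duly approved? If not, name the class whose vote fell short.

Class I: 4/5 of 4653866 = 3723092.80, rounded up to 3723093; 3,723,093 required, 3,723,226 in favor — approved.
Class II: a majority of 1739589 is 869795; 869,795 required, 870,369 in favor — approved.
Class III: 3/4 of 2671463 = 2003597.25, rounded up to 2003598; 2,003,598 required, 2,004,338 in favor — approved.

Approved — every class gave the required vote.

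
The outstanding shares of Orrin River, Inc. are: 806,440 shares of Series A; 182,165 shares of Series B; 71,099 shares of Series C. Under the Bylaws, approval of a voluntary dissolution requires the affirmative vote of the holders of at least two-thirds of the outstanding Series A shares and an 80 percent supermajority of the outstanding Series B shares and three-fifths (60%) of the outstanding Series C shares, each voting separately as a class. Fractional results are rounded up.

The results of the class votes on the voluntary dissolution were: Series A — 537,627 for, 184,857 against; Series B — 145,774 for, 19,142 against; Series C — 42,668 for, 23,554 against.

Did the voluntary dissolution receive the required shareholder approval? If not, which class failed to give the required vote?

Approved — every class gave the required vote.

Series A: 2/3 of 806440 = 537626.67, rounded up to 537627; 537,627 required, 537,627 in favor — approved.
Series B: 4/5 of 182165 = 145732; 145,732 required, 145,774 in favor — approved.
Series C: 3/5 of 71099 = 42659.40, rounded up to 42660; 42,660 required, 42,668 in favor — approved.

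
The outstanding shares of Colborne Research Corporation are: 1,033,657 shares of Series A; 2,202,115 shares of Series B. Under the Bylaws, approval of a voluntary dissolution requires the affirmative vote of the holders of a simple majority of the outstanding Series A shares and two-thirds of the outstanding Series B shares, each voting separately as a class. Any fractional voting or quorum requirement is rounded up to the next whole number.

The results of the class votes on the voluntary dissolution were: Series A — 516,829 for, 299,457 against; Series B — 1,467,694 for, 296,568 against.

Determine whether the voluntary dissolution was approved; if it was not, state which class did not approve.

Not approved — the Series B shares did not give the required vote.

Series A: a majority of 1033657 is 516829; 516,829 required, 516,829 in favor — approved.
Series B: 2/3 of 2202115 = 1468076.67, rounded up to 1468077; 1,468,077 required, 1,467,694 in favor — not approved.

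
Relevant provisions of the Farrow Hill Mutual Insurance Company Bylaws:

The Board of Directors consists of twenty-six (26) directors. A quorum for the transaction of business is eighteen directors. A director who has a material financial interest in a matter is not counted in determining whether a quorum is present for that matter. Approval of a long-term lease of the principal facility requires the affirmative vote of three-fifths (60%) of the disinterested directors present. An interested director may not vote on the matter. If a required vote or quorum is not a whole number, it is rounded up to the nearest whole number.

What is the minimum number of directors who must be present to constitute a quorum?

18

The quorum is fixed at 18.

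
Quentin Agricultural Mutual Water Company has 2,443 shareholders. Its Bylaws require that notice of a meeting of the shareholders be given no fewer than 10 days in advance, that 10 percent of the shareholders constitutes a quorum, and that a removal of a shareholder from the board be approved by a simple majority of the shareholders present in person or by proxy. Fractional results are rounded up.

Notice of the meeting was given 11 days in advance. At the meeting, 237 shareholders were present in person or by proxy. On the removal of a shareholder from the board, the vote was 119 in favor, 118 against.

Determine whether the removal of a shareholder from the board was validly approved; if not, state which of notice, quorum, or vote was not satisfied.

Notice: 11 days given; 10 required. Satisfied.
Quorum: 10% of 2,443 = 244.30, rounded up to 245; 237 present. Not satisfied.
Vote: requires a majority of those present (237); a majority of 237 is 119, so 119 needed; 119 in favor. Satisfied.

Invalid — quorum requirement not satisfied.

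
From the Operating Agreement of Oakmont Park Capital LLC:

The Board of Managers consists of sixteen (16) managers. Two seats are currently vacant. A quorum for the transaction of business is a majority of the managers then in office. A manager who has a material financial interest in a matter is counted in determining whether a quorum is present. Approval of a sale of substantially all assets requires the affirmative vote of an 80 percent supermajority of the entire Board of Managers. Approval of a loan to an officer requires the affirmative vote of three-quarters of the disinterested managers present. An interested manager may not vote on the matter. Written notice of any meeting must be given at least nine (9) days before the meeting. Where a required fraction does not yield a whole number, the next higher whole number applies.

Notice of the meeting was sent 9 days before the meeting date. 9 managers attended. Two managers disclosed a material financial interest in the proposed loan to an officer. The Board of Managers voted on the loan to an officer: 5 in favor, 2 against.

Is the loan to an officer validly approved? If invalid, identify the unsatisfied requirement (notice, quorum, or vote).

Invalid — vote requirement not satisfied.

Notice: 9 days given; 9 required (9 ≥ 9). Satisfied.
Quorum: 9 present (interested managers count toward quorum); quorum is 8. Satisfied.
Vote: the loan to an officer requires three-fourths of the disinterested managers present (9 − 2 = 7). 3/4 of 7 = 5.25, rounded up to 6, so 6 affirmative votes are needed; 5 voted in favor. Not satisfied.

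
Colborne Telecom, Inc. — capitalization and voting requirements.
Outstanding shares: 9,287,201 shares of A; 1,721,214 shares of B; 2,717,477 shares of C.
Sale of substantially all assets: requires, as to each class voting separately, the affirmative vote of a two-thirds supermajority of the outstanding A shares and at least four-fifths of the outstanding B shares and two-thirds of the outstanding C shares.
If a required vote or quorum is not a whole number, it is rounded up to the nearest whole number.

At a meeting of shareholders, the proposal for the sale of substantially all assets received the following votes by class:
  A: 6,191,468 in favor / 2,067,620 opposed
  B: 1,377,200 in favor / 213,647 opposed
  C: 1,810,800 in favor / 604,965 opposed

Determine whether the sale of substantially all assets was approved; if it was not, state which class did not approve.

Not approved — the C shares did not give the required vote.

A: 2/3 of 9287201 = 6191467.33, rounded up to 6191468; 6,191,468 required, 6,191,468 in favor — approved.
B: 4/5 of 1721214 = 1376971.20, rounded up to 1376972; 1,376,972 required, 1,377,200 in favor — approved.
C: 2/3 of 2717477 = 1811651.33, rounded up to 1811652; 1,811,652 required, 1,810,800 in favor — not approved.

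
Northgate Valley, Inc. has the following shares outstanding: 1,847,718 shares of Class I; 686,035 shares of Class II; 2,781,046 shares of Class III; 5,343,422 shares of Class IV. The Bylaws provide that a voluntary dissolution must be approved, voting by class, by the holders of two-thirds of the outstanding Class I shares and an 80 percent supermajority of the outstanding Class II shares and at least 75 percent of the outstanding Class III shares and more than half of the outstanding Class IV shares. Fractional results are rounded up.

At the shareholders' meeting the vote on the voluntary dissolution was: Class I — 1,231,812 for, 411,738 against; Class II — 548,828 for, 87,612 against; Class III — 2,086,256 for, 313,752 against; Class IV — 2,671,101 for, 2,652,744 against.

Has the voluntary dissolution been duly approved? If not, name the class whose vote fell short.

Class I: 2/3 of 1847718 = 1231812; 1,231,812 required, 1,231,812 in favor — approved.
Class II: 4/5 of 686035 = 548828; 548,828 required, 548,828 in favor — approved.
Class III: 3/4 of 2781046 = 2085784.50, rounded up to 2085785; 2,085,785 required, 2,086,256 in favor — approved.
Class IV: a majority of 5343422 is 2671712; 2,671,712 required, 2,671,101 in favor — not approved.

Not approved — the Class IV shares did not give the required vote.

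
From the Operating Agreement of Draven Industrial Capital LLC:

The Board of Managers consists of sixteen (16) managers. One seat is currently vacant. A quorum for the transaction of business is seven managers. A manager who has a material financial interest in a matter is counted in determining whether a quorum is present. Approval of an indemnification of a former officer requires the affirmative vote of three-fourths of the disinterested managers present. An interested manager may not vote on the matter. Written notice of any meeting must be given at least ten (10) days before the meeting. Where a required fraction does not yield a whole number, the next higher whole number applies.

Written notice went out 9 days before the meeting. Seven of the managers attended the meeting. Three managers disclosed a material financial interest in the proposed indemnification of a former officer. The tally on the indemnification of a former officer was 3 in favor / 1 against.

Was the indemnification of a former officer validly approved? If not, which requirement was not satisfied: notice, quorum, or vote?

Invalid — notice requirement not satisfied.

Notice: 9 days given; 10 required (9 < 10). Not satisfied.
Quorum: 7 present (interested managers count toward quorum); quorum is 7. Satisfied.
Vote: the indemnification of a former officer requires three-fourths of the disinterested managers present (7 − 3 = 4). 3/4 of 4 = 3, so 3 affirmative votes are needed; 3 voted in favor. Satisfied.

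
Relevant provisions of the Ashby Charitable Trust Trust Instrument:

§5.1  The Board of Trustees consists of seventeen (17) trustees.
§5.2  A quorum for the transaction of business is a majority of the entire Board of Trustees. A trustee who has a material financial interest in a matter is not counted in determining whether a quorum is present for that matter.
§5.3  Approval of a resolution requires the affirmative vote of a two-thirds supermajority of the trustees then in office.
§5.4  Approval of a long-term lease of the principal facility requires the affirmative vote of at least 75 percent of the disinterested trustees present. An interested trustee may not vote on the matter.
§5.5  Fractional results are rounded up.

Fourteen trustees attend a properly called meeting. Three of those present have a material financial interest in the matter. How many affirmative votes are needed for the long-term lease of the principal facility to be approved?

The long-term lease of the principal facility requires three-fourths of the disinterested trustees present (14 − 3 = 11).
3/4 of 11 = 8.25, rounded up to 9.

9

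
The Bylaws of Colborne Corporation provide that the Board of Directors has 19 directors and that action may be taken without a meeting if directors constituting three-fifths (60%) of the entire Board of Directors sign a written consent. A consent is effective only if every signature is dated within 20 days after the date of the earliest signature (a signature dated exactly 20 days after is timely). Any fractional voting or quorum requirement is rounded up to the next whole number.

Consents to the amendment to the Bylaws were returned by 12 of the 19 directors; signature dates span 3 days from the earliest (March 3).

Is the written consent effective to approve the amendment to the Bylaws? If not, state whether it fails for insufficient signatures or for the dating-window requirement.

Signatures required: three-fifths (60%) of 19 — 3/5 of 19 = 11.40, rounded up to 12, so 12 needed; 12 signed. Sufficient.
Dating window: the latest signature is 3 days after the earliest; the limit is 20 days. Within the window.

Effective — both the signature and dating-window requirements are satisfied.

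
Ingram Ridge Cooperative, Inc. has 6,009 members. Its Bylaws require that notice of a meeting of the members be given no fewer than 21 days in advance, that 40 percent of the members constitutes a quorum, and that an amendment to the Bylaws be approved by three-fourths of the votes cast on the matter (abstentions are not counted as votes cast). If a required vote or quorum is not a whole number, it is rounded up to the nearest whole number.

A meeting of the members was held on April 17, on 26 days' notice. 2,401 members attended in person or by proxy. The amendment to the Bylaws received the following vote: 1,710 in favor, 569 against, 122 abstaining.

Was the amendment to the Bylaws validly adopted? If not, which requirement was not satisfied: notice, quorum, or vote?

Invalid — quorum requirement not satisfied.

Notice: 26 days given; 21 required. Satisfied.
Quorum: 40% of 6,009 = 2,403.60, rounded up to 2,404; 2,401 present. Not satisfied.
Vote: requires three-fourths of the votes cast (2,401 − 122 abstaining = 2,279); 3/4 of 2279 = 1709.25, rounded up to 1710, so 1,710 needed; 1,710 in favor. Satisfied.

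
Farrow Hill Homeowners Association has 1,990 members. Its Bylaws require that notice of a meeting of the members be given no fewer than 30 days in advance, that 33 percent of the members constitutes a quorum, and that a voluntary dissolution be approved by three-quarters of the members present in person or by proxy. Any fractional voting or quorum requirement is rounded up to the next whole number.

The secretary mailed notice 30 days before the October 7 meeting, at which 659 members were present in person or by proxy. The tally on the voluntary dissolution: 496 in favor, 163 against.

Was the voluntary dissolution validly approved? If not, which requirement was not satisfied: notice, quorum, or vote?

Notice: 30 days given; 30 required. Satisfied.
Quorum: 33% of 1,990 = 656.70, rounded up to 657; 659 present. Satisfied.
Vote: requires three-fourths of those present (659); 3/4 of 659 = 494.25, rounded up to 495, so 495 needed; 496 in favor. Satisfied.

Valid — all requirements satisfied.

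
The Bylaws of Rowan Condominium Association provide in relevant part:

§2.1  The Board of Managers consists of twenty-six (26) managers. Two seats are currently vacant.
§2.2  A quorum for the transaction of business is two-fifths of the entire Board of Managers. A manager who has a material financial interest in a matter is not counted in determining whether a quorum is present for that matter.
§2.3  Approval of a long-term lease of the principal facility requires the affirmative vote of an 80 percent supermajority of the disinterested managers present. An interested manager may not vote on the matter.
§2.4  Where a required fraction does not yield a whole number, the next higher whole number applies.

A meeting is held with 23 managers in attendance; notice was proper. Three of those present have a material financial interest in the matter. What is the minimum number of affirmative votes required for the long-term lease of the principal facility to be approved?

The long-term lease of the principal facility requires four-fifths of the disinterested managers present (23 − 3 = 20).
4/5 of 20 = 16.

16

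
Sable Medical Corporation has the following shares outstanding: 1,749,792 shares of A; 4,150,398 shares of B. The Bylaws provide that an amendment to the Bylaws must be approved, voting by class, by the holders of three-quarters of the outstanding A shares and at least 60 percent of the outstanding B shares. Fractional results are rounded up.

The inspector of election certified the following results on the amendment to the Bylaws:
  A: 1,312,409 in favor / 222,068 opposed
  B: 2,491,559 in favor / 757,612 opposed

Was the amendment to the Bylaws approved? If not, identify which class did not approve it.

A: 3/4 of 1749792 = 1312344; 1,312,344 required, 1,312,409 in favor — approved.
B: 3/5 of 4150398 = 2490238.80, rounded up to 2490239; 2,490,239 required, 2,491,559 in favor — approved.

Approved — every class gave the required vote.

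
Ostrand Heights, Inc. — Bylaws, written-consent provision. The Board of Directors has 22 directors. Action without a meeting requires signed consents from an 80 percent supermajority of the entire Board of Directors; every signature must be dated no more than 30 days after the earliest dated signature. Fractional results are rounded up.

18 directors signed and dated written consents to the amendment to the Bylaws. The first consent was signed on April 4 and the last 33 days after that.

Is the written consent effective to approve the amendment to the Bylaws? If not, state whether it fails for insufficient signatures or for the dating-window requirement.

Not effective — dating-window requirement not satisfied.

Signatures required: an 80 percent supermajority of 22 — 4/5 of 22 = 17.60, rounded up to 18, so 18 needed; 18 signed. Sufficient.
Dating window: the latest signature is 33 days after the earliest; the limit is 30 days. Outside the window.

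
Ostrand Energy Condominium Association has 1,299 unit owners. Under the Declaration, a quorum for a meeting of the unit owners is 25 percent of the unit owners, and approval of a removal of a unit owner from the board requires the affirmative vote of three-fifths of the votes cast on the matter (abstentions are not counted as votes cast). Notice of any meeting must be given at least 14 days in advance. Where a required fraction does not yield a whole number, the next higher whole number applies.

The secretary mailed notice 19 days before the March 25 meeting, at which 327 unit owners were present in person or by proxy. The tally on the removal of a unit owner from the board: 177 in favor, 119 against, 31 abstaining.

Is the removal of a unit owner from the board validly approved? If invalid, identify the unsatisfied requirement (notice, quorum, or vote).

Notice: 19 days given; 14 required. Satisfied.
Quorum: 25% of 1,299 = 324.75, rounded up to 325; 327 present. Satisfied.
Vote: requires three-fifths of the votes cast (327 − 31 abstaining = 296); 3/5 of 296 = 177.60, rounded up to 178, so 178 needed; 177 in favor. Not satisfied.

Invalid — vote requirement not satisfied.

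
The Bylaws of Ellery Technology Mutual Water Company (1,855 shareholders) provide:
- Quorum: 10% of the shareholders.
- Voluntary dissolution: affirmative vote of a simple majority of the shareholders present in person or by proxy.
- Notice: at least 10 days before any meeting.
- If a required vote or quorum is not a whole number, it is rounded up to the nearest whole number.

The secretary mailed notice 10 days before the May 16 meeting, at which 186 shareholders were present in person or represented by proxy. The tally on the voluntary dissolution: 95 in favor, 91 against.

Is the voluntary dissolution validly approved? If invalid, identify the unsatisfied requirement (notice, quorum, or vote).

Notice: 10 days given; 10 required. Satisfied.
Quorum: 10% of 1,855 = 185.50, rounded up to 186; 186 present. Satisfied.
Vote: requires a majority of those present (186); a majority of 186 is 94, so 94 needed; 95 in favor. Satisfied.

Valid — all requirements satisfied.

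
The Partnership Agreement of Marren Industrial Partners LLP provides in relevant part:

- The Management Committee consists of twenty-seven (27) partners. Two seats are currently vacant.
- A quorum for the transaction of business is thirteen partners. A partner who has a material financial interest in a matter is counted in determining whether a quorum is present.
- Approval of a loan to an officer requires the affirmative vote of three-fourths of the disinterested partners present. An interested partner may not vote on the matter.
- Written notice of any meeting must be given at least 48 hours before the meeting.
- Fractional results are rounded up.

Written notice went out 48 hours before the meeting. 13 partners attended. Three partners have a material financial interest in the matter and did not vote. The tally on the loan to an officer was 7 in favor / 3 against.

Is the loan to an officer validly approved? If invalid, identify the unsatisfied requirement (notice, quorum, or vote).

Notice: 48 hours given; 48 required (48 ≥ 48). Satisfied.
Quorum: 13 present (interested partners count toward quorum); quorum is 13. Satisfied.
Vote: the loan to an officer requires three-fourths of the disinterested partners present (13 − 3 = 10). 3/4 of 10 = 7.50, rounded up to 8, so 8 affirmative votes are needed; 7 voted in favor. Not satisfied.

Invalid — vote requirement not satisfied.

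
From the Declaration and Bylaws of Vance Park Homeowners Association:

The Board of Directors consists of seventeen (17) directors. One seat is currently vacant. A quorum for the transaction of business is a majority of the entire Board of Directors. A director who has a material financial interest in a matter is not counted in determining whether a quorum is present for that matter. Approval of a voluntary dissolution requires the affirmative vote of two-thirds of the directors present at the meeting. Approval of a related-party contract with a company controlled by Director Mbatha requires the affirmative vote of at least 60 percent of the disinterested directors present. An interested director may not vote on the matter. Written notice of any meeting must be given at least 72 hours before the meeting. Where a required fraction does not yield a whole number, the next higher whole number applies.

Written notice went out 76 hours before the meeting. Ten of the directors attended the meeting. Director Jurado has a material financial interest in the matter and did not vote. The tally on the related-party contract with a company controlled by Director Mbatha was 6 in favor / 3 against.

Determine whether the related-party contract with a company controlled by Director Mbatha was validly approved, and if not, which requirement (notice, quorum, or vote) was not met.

Notice: 76 hours given; 72 required (76 ≥ 72). Satisfied.
Quorum: 10 present, but the 1 interested director does not count, leaving 9. Quorum is 9. Satisfied.
Vote: the related-party contract with a company controlled by Director Mbatha requires three-fifths of the disinterested directors present (10 − 1 = 9). 3/5 of 9 = 5.40, rounded up to 6, so 6 affirmative votes are needed; 6 voted in favor. Satisfied.

Valid — all requirements satisfied.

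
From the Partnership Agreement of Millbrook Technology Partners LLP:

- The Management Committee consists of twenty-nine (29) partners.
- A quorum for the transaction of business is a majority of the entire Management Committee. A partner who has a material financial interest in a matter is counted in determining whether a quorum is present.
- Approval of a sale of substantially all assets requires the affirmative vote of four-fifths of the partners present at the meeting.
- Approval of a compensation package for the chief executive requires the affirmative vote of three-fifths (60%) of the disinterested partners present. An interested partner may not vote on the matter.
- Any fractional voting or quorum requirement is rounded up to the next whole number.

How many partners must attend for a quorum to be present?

15

A majority of 29 is 15.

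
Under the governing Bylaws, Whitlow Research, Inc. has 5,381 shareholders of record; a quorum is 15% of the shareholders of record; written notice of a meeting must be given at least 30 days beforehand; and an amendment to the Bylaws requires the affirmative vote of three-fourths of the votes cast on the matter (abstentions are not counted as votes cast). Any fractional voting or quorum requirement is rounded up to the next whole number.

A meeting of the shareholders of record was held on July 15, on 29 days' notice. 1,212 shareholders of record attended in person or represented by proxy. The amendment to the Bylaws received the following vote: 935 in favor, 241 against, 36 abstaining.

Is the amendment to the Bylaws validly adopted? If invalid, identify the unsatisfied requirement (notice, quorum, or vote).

Notice: 29 days given; 30 required. Not satisfied.
Quorum: 15% of 5,381 = 807.15, rounded up to 808; 1,212 present. Satisfied.
Vote: requires three-fourths of the votes cast (1,212 − 36 abstaining = 1,176); 3/4 of 1176 = 882, so 882 needed; 935 in favor. Satisfied.

Invalid — notice requirement not satisfied.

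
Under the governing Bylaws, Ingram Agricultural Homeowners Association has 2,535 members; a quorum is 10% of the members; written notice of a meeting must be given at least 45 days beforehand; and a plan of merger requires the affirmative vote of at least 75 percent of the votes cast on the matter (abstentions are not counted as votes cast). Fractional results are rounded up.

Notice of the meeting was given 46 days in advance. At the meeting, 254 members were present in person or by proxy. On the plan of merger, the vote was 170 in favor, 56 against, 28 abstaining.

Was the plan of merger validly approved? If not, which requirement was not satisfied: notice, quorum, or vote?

Notice: 46 days given; 45 required. Satisfied.
Quorum: 10% of 2,535 = 253.50, rounded up to 254; 254 present. Satisfied.
Vote: requires three-fourths of the votes cast (254 − 28 abstaining = 226); 3/4 of 226 = 169.50, rounded up to 170, so 170 needed; 170 in favor. Satisfied.

Valid — all requirements satisfied.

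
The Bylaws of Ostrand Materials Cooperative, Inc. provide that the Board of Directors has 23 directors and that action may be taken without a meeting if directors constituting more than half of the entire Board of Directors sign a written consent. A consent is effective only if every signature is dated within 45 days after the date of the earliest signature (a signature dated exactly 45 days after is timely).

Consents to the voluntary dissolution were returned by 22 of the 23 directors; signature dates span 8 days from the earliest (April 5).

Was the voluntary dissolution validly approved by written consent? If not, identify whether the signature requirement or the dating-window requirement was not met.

Effective — both the signature and dating-window requirements are satisfied.

Signatures required: more than half of 23 — a majority of 23 is 12, so 12 needed; 22 signed. Sufficient.
Dating window: the latest signature is 8 days after the earliest; the limit is 45 days. Within the window.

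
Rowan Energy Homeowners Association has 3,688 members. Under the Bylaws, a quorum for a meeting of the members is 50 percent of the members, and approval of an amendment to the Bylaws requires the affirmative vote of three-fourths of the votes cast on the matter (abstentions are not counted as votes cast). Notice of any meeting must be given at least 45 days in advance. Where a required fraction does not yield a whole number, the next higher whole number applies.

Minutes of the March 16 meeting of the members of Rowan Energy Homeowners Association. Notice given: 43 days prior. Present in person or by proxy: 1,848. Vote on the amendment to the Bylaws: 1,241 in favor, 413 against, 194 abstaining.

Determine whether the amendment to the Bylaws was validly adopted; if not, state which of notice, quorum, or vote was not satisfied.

Notice: 43 days given; 45 required. Not satisfied.
Quorum: 50% of 3,688 = 1,844; 1,848 present. Satisfied.
Vote: requires three-fourths of the votes cast (1,848 − 194 abstaining = 1,654); 3/4 of 1654 = 1240.50, rounded up to 1241, so 1,241 needed; 1,241 in favor. Satisfied.

Invalid — notice requirement not satisfied.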